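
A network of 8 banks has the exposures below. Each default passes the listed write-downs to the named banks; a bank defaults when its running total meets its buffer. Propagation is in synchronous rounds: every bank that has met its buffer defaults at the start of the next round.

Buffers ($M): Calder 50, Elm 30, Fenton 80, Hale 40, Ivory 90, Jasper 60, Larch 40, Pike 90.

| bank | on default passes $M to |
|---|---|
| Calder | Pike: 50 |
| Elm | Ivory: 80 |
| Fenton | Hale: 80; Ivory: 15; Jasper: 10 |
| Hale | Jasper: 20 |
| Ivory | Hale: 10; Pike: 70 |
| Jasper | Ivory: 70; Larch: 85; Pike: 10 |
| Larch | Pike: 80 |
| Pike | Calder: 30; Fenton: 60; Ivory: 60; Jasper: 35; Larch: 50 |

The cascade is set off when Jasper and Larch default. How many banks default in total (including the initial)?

4

Round 1 — Jasper, Larch default (initial).
  Ivory: +70 → 70 < 90
  Pike: +10+80 → 90 ≥ 90
Round 2 — Pike defaults.
  Calder: +30 → 30 < 50
  Fenton: +60 → 60 < 80
  Ivory: +60 → 130 ≥ 90
Round 3 — Ivory defaults.
  Hale: +10 → 10 < 40
No further defaults.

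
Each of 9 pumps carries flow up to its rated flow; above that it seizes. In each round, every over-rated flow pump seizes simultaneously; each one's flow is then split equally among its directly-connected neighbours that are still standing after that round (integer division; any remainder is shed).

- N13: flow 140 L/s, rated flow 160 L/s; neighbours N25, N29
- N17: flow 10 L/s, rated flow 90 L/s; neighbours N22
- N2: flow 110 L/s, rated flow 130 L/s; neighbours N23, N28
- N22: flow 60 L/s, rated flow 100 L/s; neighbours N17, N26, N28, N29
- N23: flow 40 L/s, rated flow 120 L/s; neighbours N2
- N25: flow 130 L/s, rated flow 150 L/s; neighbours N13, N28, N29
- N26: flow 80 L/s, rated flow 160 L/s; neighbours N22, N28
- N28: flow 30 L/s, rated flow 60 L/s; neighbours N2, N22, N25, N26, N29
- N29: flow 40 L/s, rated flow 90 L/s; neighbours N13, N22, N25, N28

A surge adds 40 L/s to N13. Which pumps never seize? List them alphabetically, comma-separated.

N17

Round 1 — N13 at 180 > 160. N13 seizes.
  N13 sheds 180 L/s to N25, N29: 90 each.
    N25: 130+90 = 220 > 150
    N29: 40+90 = 130 > 90
Round 2 — N25, N29 seize.
  N25 sheds 220 L/s to N28: 220 each.
    N28: 30+220 = 250 > 60
  N29 sheds 130 L/s to N22, N28: 65 each.
    N22: 60+65 = 125 > 100
    N28: 250+65 = 315 > 60
Round 3 — N22, N28 seize.
  N22 sheds 125 L/s to N17, N26: 62 each (1 lost).
    N17: 10+62 = 72 ≤ 90
    N26: 80+62 = 142 ≤ 160
  N28 sheds 315 L/s to N2, N26: 157 each (1 lost).
    N2: 110+157 = 267 > 130
    N26: 142+157 = 299 > 160
Round 4 — N2, N26 seize.
  N2 sheds 267 L/s to N23: 267 each.
    N23: 40+267 = 307 > 120
  N26 sheds 299 L/s: no online neighbours, lost.
Round 5 — N23 seizes.
  N23 sheds 307 L/s: no online neighbours, lost.
No further seizures.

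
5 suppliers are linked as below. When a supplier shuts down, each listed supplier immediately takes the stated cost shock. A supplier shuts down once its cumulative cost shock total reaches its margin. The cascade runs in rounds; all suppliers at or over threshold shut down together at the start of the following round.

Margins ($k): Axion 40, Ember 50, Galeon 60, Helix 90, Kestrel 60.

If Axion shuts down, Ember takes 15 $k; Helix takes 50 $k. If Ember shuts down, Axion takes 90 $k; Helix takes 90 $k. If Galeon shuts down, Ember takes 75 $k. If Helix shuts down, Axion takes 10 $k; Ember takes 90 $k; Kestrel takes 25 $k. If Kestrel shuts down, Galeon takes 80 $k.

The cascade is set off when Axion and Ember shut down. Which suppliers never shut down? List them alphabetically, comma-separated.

Galeon, Kestrel

Round 1 — Axion, Ember shut down (initial).
  Helix: +50+90 → 140 ≥ 90
Round 2 — Helix shuts down.
  Kestrel: +25 → 25 < 60
No further shutdowns.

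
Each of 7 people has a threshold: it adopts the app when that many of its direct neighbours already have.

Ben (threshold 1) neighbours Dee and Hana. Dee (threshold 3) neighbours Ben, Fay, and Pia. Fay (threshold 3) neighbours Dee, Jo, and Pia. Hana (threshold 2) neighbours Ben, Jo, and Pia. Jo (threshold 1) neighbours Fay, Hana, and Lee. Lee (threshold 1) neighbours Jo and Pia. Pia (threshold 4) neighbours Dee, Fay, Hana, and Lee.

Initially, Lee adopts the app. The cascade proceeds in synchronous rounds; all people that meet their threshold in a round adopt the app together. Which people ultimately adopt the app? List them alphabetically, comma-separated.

Jo, Lee

Round 1 — Lee adopts the app (initial).
Round 2 — checking thresholds:
  Jo: 1 of 3 neighbours ≥ 1, adopts the app.
  Pia: 1 of 4 neighbours < 4, not yet.
Round 3 — no new adoptions; cascade stops.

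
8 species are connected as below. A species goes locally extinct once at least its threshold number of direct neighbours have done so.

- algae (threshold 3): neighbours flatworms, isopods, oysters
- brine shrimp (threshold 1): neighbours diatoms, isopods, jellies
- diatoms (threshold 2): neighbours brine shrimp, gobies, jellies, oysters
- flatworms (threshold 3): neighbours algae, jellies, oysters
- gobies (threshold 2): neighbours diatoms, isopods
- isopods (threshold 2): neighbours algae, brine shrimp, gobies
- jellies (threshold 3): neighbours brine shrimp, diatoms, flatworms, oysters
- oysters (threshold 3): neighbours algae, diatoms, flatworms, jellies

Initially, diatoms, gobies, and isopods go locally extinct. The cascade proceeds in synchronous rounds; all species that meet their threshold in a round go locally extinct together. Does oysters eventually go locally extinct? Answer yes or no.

no

Round 1 — diatoms, gobies, isopods go locally extinct (initial).
Round 2 — checking thresholds:
  algae: 1 of 3 neighbours < 3, not yet.
  brine shrimp: 2 of 3 neighbours ≥ 1, goes locally extinct.
  jellies: 1 of 4 neighbours < 3, not yet.
  oysters: 1 of 4 neighbours < 3, not yet.
Round 3 — no new extinctions; cascade stops.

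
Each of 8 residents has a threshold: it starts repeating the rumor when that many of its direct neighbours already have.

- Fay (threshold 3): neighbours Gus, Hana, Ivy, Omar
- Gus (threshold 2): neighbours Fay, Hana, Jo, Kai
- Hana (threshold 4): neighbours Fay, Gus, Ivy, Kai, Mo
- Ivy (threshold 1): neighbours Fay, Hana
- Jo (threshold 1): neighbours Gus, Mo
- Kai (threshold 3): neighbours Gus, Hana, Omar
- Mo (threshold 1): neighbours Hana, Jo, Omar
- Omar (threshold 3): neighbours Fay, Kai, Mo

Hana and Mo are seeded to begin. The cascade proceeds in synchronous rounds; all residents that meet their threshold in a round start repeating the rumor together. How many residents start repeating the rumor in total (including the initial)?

Round 1 — Hana, Mo start repeating the rumor (initial).
Round 2 — checking thresholds:
  Fay: 1 of 4 neighbours < 3, holds.
  Gus: 1 of 4 neighbours < 2, holds.
  Ivy: 1 of 2 neighbours ≥ 1, starts repeating the rumor.
  Jo: 1 of 2 neighbours ≥ 1, starts repeating the rumor.
  Kai: 1 of 3 neighbours < 3, holds.
  Omar: 1 of 3 neighbours < 3, holds.
Round 3 — checking thresholds:
  Fay: 2 of 4 neighbours < 3, holds.
  Gus: 2 of 4 neighbours ≥ 2, starts repeating the rumor.
  Kai: 1 of 3 neighbours < 3, holds.
  Omar: 1 of 3 neighbours < 3, holds.
Round 4 — checking thresholds:
  Fay: 3 of 4 neighbours ≥ 3, starts repeating the rumor.
  Kai: 2 of 3 neighbours < 3, holds.
  Omar: 1 of 3 neighbours < 3, holds.
Round 5 — no new spreads; cascade stops.

6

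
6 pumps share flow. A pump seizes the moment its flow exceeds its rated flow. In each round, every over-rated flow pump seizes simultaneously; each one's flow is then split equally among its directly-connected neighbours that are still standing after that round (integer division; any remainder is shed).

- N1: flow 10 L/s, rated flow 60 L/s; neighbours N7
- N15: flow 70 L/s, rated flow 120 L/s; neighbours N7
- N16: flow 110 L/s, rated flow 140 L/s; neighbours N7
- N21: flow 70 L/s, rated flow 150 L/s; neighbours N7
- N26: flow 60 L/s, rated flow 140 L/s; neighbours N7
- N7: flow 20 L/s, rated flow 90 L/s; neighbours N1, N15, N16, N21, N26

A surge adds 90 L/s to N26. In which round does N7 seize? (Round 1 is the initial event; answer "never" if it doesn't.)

2

Round 1 — N26 at 150 > 140. N26 seizes.
  N26 sheds 150 L/s to N7: 150 each.
    N7: 20+150 = 170 > 90
Round 2 — N7 seizes.
  N7 sheds 170 L/s to N1, N15, N16, N21: 42 each (2 lost).
    N1: 10+42 = 52 ≤ 60
    N15: 70+42 = 112 ≤ 120
    N16: 110+42 = 152 > 140
    N21: 70+42 = 112 ≤ 150
Round 3 — N16 seizes.
  N16 sheds 152 L/s: no online neighbours, lost.
No further seizures.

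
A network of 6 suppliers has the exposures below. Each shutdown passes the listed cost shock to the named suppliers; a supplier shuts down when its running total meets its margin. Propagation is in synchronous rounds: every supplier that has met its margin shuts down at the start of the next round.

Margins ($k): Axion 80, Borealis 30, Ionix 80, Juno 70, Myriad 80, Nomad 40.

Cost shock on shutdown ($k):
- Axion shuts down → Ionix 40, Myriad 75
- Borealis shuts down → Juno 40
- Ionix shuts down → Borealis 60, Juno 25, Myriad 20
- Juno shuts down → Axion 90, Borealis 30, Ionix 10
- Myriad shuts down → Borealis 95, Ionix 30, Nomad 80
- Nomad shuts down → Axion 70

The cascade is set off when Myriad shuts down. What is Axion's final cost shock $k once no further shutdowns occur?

Round 1 — Myriad shuts down (initial).
  Borealis: +95 → 95 ≥ 30
  Ionix: +30 → 30 < 80
  Nomad: +80 → 80 ≥ 40
Round 2 — Borealis, Nomad shut down.
  Axion: +70 → 70 < 80
  Juno: +40 → 40 < 70
No further shutdowns.

70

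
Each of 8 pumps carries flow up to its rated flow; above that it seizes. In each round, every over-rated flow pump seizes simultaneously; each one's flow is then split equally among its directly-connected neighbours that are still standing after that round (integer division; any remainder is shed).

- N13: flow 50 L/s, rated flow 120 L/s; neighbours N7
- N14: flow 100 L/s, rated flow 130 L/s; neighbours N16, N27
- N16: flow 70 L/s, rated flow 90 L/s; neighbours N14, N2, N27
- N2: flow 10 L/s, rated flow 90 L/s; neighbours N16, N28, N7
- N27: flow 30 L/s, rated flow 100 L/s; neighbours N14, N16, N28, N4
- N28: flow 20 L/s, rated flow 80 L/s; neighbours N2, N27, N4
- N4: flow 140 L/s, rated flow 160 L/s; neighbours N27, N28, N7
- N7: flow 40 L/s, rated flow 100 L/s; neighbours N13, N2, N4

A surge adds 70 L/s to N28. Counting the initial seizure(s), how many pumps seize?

7

Round 1 — N28 at 90 > 80. N28 seizes.
  N28 sheds 90 L/s to N2, N27, N4: 30 each.
    N2: 10+30 = 40 ≤ 90
    N27: 30+30 = 60 ≤ 100
    N4: 140+30 = 170 > 160
Round 2 — N4 seizes.
  N4 sheds 170 L/s to N27, N7: 85 each.
    N27: 60+85 = 145 > 100
    N7: 40+85 = 125 > 100
Round 3 — N27, N7 seize.
  N27 sheds 145 L/s to N14, N16: 72 each (1 lost).
    N14: 100+72 = 172 > 130
    N16: 70+72 = 142 > 90
  N7 sheds 125 L/s to N13, N2: 62 each (1 lost).
    N13: 50+62 = 112 ≤ 120
    N2: 40+62 = 102 > 90
Round 4 — N14, N16, N2 seize.
  N14 sheds 172 L/s: no online neighbours, lost.
  N16 sheds 142 L/s: no online neighbours, lost.
  N2 sheds 102 L/s: no online neighbours, lost.
No further seizures.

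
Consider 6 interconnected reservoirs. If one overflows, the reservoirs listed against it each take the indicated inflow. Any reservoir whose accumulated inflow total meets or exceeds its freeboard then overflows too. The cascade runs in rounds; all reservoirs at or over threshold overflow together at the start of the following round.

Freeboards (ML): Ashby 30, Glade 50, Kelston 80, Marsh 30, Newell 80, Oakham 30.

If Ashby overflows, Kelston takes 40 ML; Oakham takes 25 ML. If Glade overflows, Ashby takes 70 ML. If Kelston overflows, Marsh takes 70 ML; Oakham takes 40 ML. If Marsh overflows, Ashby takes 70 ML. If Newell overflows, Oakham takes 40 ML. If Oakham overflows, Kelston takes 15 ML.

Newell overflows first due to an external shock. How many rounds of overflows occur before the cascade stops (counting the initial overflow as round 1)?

Round 1 — Newell overflows (initial).
  Oakham: +40 → 40 ≥ 30
Round 2 — Oakham overflows.
  Kelston: +15 → 15 < 80
No further overflows.

2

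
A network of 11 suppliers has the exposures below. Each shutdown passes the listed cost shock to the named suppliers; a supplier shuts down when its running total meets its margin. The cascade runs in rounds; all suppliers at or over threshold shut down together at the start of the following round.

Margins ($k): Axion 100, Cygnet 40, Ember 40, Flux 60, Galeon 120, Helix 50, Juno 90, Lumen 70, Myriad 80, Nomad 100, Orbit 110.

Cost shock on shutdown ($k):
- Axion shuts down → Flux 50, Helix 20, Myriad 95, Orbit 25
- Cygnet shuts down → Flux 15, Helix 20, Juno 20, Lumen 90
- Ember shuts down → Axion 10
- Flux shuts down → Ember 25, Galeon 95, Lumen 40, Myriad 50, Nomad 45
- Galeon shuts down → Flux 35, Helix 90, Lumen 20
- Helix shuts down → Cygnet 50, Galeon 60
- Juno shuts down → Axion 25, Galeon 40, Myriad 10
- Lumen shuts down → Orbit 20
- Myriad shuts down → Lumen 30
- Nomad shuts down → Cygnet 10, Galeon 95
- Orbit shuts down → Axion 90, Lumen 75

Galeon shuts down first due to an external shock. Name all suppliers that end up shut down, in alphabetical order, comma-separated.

Round 1 — Galeon shuts down (initial).
  Flux: +35 → 35 < 60
  Helix: +90 → 90 ≥ 50
  Lumen: +20 → 20 < 70
Round 2 — Helix shuts down.
  Cygnet: +50 → 50 ≥ 40
Round 3 — Cygnet shuts down.
  Flux: +15 → 50 < 60
  Juno: +20 → 20 < 90
  Lumen: +90 → 110 ≥ 70
Round 4 — Lumen shuts down.
  Orbit: +20 → 20 < 110
No further shutdowns.

Cygnet, Galeon, Helix, Lumen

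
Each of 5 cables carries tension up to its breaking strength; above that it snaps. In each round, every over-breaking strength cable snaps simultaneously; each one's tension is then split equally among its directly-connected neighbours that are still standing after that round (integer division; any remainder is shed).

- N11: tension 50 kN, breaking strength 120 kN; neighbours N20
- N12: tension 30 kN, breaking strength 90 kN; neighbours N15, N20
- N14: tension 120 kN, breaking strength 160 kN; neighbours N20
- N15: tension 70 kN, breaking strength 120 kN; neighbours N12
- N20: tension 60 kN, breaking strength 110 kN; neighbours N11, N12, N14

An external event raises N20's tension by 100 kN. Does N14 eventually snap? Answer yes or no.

yes

Round 1 — N20 at 160 > 110. N20 snaps.
  N20 sheds 160 kN to N11, N12, N14: 53 each (1 lost).
    N11: 50+53 = 103 ≤ 120
    N12: 30+53 = 83 ≤ 90
    N14: 120+53 = 173 > 160
Round 2 — N14 snaps.
  N14 sheds 173 kN: no online neighbours, lost.
No further breaks.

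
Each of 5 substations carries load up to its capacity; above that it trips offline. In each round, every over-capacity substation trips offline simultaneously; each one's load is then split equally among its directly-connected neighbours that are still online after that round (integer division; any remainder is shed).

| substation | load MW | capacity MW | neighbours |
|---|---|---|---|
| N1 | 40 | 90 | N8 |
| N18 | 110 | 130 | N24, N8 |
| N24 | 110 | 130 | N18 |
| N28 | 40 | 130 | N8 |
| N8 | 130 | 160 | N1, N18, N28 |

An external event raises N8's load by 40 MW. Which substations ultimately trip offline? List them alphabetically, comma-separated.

N1, N18, N24, N8

Round 1 — N8 at 170 > 160. N8 trips offline.
  N8 sheds 170 MW to N1, N18, N28: 56 each (2 lost).
    N1: 40+56 = 96 > 90
    N18: 110+56 = 166 > 130
    N28: 40+56 = 96 ≤ 130
Round 2 — N1, N18 trip offline.
  N1 sheds 96 MW: no online neighbours, lost.
  N18 sheds 166 MW to N24: 166 each.
    N24: 110+166 = 276 > 130
Round 3 — N24 trips offline.
  N24 sheds 276 MW: no online neighbours, lost.
No further trips.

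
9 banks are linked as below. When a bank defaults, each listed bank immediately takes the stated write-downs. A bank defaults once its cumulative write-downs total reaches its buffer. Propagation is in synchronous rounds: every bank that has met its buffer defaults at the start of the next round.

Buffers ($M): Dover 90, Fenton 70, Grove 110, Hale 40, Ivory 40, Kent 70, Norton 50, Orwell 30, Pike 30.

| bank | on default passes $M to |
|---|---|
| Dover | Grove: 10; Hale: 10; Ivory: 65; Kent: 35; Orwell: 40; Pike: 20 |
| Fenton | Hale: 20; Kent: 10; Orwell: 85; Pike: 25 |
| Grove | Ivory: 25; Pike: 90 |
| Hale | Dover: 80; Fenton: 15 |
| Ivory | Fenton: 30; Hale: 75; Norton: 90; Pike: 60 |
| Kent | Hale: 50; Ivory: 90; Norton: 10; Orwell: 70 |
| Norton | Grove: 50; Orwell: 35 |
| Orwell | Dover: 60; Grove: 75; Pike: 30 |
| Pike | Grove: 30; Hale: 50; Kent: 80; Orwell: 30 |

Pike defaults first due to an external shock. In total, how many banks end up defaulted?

8

Round 1 — Pike defaults (initial).
  Grove: +30 → 30 < 110
  Hale: +50 → 50 ≥ 40
  Kent: +80 → 80 ≥ 70
  Orwell: +30 → 30 ≥ 30
Round 2 — Hale, Kent, Orwell default.
  Dover: +80+60 → 140 ≥ 90
  Fenton: +15 → 15 < 70
  Grove: +75 → 105 < 110
  Ivory: +90 → 90 ≥ 40
  Norton: +10 → 10 < 50
Round 3 — Dover, Ivory default.
  Fenton: +30 → 45 < 70
  Grove: +10 → 115 ≥ 110
  Norton: +90 → 100 ≥ 50
Round 4 — Grove, Norton default.
No further defaults.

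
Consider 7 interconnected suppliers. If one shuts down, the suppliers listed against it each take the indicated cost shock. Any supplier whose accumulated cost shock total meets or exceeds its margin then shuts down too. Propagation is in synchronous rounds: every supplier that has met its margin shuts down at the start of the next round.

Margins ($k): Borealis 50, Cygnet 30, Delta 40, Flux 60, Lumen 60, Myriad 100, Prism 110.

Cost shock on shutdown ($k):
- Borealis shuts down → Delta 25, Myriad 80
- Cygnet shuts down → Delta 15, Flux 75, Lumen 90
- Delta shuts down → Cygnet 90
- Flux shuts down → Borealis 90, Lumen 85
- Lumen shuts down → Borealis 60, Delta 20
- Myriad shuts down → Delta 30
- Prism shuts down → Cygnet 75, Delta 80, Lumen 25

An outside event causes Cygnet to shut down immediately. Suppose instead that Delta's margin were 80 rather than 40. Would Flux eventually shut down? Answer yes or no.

yes

With Delta's margin at 80:
Round 1 — Cygnet shuts down (initial).
  Delta: +15 → 15 < 80
  Flux: +75 → 75 ≥ 60
  Lumen: +90 → 90 ≥ 60
Round 2 — Flux, Lumen shut down.
  Borealis: +90+60 → 150 ≥ 50
  Delta: +20 → 35 < 80
Round 3 — Borealis shuts down.
  Delta: +25 → 60 < 80
  Myriad: +80 → 80 < 100
No further shutdowns.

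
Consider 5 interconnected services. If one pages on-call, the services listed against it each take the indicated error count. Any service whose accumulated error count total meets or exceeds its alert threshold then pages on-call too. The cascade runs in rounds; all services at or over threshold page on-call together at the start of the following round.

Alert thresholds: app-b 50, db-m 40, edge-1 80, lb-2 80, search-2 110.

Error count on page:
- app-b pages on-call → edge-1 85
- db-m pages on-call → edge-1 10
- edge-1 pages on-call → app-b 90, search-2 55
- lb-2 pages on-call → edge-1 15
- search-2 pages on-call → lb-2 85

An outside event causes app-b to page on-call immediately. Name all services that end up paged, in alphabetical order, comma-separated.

app-b, edge-1

Round 1 — app-b pages on-call (initial).
  edge-1: +85 → 85 ≥ 80
Round 2 — edge-1 pages on-call.
  search-2: +55 → 55 < 110
No further pages.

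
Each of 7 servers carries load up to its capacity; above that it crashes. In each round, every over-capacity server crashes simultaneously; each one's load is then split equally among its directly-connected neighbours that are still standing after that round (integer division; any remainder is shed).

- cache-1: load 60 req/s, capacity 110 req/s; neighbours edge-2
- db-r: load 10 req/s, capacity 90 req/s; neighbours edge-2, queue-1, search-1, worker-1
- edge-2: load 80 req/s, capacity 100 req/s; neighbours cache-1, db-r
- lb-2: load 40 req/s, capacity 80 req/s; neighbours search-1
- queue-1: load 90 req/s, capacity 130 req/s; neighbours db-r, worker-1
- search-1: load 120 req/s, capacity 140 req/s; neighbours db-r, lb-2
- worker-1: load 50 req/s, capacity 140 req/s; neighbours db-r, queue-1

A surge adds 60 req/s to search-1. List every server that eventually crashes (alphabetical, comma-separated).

Round 1 — search-1 at 180 > 140. search-1 crashes.
  search-1 sheds 180 req/s to db-r, lb-2: 90 each.
    db-r: 10+90 = 100 > 90
    lb-2: 40+90 = 130 > 80
Round 2 — db-r, lb-2 crash.
  db-r sheds 100 req/s to edge-2, queue-1, worker-1: 33 each (1 lost).
    edge-2: 80+33 = 113 > 100
    queue-1: 90+33 = 123 ≤ 130
    worker-1: 50+33 = 83 ≤ 140
  lb-2 sheds 130 req/s: no online neighbours, lost.
Round 3 — edge-2 crashes.
  edge-2 sheds 113 req/s to cache-1: 113 each.
    cache-1: 60+113 = 173 > 110
Round 4 — cache-1 crashes.
  cache-1 sheds 173 req/s: no online neighbours, lost.
No further crashes.

cache-1, db-r, edge-2, lb-2, search-1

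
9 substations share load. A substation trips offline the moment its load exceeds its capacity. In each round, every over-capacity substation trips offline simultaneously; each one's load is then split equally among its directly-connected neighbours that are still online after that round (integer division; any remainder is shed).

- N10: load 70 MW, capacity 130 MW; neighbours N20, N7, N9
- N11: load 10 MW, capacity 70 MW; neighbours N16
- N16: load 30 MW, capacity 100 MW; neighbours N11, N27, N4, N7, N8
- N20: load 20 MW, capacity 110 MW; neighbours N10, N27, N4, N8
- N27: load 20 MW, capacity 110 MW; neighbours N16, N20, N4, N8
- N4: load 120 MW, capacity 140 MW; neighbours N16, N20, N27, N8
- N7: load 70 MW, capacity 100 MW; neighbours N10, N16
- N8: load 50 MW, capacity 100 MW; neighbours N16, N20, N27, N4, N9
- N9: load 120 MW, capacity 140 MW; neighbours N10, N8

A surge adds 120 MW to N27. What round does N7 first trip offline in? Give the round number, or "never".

4

Round 1 — N27 at 140 > 110. N27 trips offline.
  N27 sheds 140 MW to N16, N20, N4, N8: 35 each.
    N16: 30+35 = 65 ≤ 100
    N20: 20+35 = 55 ≤ 110
    N4: 120+35 = 155 > 140
    N8: 50+35 = 85 ≤ 100
Round 2 — N4 trips offline.
  N4 sheds 155 MW to N16, N20, N8: 51 each (2 lost).
    N16: 65+51 = 116 > 100
    N20: 55+51 = 106 ≤ 110
    N8: 85+51 = 136 > 100
Round 3 — N16, N8 trip offline.
  N16 sheds 116 MW to N11, N7: 58 each.
    N11: 10+58 = 68 ≤ 70
    N7: 70+58 = 128 > 100
  N8 sheds 136 MW to N20, N9: 68 each.
    N20: 106+68 = 174 > 110
    N9: 120+68 = 188 > 140
Round 4 — N20, N7, N9 trip offline.
  N20 sheds 174 MW to N10: 174 each.
    N10: 70+174 = 244 > 130
  N7 sheds 128 MW to N10: 128 each.
    N10: 244+128 = 372 > 130
  N9 sheds 188 MW to N10: 188 each.
    N10: 372+188 = 560 > 130
Round 5 — N10 trips offline.
  N10 sheds 560 MW: no online neighbours, lost.
No further trips.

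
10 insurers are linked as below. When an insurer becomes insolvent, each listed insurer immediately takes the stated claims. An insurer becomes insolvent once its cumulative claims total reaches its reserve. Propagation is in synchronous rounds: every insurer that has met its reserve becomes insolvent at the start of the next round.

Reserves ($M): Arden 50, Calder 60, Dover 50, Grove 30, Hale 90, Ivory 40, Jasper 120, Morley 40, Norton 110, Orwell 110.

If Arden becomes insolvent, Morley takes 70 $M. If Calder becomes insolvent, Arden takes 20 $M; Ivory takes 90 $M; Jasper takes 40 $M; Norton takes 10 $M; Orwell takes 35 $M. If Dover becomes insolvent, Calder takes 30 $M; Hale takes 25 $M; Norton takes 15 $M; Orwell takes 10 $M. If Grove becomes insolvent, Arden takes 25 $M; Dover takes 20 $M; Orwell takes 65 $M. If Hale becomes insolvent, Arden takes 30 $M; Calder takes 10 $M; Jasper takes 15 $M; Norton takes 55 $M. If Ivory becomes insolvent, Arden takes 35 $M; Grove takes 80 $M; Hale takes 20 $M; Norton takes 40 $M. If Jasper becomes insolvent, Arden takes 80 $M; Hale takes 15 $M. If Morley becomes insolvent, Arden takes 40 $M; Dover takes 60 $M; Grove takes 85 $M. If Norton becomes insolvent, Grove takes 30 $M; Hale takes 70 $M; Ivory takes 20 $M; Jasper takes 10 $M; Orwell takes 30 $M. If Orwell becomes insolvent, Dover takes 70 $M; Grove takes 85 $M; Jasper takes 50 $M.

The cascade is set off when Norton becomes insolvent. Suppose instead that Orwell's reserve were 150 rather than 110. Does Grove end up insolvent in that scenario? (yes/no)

With Orwell's reserve at 150:
Round 1 — Norton becomes insolvent (initial).
  Grove: +30 → 30 ≥ 30
  Hale: +70 → 70 < 90
  Ivory: +20 → 20 < 40
  Jasper: +10 → 10 < 120
  Orwell: +30 → 30 < 150
Round 2 — Grove becomes insolvent.
  Arden: +25 → 25 < 50
  Dover: +20 → 20 < 50
  Orwell: +65 → 95 < 150
No further insolvencies.

yes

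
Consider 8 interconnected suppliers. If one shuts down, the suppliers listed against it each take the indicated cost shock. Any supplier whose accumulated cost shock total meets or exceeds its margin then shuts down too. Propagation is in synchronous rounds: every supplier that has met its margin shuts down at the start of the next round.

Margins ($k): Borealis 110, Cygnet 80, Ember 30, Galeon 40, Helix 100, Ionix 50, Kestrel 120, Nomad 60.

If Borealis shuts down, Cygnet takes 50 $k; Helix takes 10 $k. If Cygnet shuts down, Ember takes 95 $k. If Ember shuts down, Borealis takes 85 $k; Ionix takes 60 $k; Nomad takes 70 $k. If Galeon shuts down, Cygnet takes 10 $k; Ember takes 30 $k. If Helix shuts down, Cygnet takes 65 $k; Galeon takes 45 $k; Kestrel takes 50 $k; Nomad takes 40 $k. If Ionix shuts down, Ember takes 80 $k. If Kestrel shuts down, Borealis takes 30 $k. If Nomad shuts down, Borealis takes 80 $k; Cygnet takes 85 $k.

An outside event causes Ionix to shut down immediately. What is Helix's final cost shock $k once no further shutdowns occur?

10

Round 1 — Ionix shuts down (initial).
  Ember: +80 → 80 ≥ 30
Round 2 — Ember shuts down.
  Borealis: +85 → 85 < 110
  Nomad: +70 → 70 ≥ 60
Round 3 — Nomad shuts down.
  Borealis: +80 → 165 ≥ 110
  Cygnet: +85 → 85 ≥ 80
Round 4 — Borealis, Cygnet shut down.
  Helix: +10 → 10 < 100
No further shutdowns.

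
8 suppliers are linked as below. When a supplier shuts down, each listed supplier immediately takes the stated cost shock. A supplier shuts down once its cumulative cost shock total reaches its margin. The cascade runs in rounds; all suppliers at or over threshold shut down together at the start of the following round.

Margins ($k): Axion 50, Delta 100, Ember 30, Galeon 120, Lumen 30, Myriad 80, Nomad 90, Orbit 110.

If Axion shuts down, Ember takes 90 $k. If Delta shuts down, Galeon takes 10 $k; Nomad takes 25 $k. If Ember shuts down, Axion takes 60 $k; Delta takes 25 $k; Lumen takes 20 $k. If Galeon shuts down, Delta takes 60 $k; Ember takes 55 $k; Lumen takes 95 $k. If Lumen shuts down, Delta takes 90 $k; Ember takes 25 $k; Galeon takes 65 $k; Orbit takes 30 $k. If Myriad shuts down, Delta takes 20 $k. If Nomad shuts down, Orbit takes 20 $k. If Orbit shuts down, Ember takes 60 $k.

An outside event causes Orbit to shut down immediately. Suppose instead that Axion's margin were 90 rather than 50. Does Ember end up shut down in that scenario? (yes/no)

With Axion's margin at 90:
Round 1 — Orbit shuts down (initial).
  Ember: +60 → 60 ≥ 30
Round 2 — Ember shuts down.
  Axion: +60 → 60 < 90
  Delta: +25 → 25 < 100
  Lumen: +20 → 20 < 30
No further shutdowns.

yes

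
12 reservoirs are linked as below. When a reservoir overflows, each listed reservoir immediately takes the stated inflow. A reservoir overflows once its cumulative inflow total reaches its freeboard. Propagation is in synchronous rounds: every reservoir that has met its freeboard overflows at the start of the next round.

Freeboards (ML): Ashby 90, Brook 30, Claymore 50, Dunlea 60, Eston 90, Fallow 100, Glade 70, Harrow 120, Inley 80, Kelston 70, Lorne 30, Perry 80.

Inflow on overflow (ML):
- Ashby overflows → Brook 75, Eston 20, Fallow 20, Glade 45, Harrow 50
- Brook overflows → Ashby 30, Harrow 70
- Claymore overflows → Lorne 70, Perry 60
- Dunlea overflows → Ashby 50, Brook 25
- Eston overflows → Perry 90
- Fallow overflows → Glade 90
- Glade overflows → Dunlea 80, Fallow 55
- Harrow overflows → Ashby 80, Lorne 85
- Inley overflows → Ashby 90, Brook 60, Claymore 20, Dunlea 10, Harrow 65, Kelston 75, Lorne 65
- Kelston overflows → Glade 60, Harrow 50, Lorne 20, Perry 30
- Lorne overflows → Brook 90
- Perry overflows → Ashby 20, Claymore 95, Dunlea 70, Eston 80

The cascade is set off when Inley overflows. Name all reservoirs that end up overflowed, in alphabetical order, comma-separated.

Ashby, Brook, Dunlea, Glade, Harrow, Inley, Kelston, Lorne

Round 1 — Inley overflows (initial).
  Ashby: +90 → 90 ≥ 90
  Brook: +60 → 60 ≥ 30
  Claymore: +20 → 20 < 50
  Dunlea: +10 → 10 < 60
  Harrow: +65 → 65 < 120
  Kelston: +75 → 75 ≥ 70
  Lorne: +65 → 65 ≥ 30
Round 2 — Ashby, Brook, Kelston, Lorne overflow.
  Eston: +20 → 20 < 90
  Fallow: +20 → 20 < 100
  Glade: +45+60 → 105 ≥ 70
  Harrow: +50+70+50 → 235 ≥ 120
  Perry: +30 → 30 < 80
Round 3 — Glade, Harrow overflow.
  Dunlea: +80 → 90 ≥ 60
  Fallow: +55 → 75 < 100
Round 4 — Dunlea overflows.
No further overflows.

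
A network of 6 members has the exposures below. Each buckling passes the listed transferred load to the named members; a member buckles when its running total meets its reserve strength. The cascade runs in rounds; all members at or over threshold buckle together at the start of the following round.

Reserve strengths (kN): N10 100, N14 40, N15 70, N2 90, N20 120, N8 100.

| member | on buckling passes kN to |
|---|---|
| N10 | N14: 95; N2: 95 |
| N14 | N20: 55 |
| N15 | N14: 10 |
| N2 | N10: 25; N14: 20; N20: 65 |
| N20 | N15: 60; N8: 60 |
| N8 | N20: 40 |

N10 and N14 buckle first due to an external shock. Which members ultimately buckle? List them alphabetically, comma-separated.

Round 1 — N10, N14 buckle (initial).
  N2: +95 → 95 ≥ 90
  N20: +55 → 55 < 120
Round 2 — N2 buckles.
  N20: +65 → 120 ≥ 120
Round 3 — N20 buckles.
  N15: +60 → 60 < 70
  N8: +60 → 60 < 100
No further bucklings.

N10, N14, N2, N20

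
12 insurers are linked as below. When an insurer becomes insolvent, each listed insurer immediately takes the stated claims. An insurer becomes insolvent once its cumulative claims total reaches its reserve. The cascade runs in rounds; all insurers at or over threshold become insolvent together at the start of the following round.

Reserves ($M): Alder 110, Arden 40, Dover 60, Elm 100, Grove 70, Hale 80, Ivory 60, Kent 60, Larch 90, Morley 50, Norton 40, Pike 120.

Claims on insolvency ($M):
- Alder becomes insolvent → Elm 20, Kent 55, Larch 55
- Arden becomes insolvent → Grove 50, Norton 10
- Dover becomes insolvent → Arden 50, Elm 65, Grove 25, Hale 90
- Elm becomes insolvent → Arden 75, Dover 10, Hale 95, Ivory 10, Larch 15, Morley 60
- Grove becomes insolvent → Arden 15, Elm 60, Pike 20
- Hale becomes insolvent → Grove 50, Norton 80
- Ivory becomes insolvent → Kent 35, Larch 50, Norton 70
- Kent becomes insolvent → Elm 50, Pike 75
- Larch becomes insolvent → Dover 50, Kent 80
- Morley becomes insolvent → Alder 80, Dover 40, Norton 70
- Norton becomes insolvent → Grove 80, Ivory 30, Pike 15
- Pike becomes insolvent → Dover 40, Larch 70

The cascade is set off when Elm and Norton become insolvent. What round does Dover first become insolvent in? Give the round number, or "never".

Round 1 — Elm, Norton become insolvent (initial).
  Arden: +75 → 75 ≥ 40
  Dover: +10 → 10 < 60
  Grove: +80 → 80 ≥ 70
  Hale: +95 → 95 ≥ 80
  Ivory: +10+30 → 40 < 60
  Larch: +15 → 15 < 90
  Morley: +60 → 60 ≥ 50
  Pike: +15 → 15 < 120
Round 2 — Arden, Grove, Hale, Morley become insolvent.
  Alder: +80 → 80 < 110
  Dover: +40 → 50 < 60
  Pike: +20 → 35 < 120
No further insolvencies.

never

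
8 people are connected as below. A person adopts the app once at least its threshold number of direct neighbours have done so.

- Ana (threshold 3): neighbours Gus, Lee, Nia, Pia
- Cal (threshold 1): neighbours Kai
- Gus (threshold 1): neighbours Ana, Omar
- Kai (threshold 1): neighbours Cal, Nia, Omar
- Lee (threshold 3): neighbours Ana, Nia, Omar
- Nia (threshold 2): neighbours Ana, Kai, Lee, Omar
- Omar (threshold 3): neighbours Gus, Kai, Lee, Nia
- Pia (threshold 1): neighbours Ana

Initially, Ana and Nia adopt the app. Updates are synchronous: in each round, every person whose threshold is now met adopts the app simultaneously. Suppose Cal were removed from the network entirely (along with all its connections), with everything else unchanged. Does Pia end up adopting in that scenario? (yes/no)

yes

With Cal removed:
Round 1 — Ana, Nia adopt the app (initial).
Round 2 — checking thresholds:
  Gus: 1 of 2 neighbours ≥ 1, adopts the app.
  Kai: 1 of 2 neighbours ≥ 1, adopts the app.
  Lee: 2 of 3 neighbours < 3, below threshold.
  Omar: 1 of 4 neighbours < 3, below threshold.
  Pia: 1 of 1 neighbours ≥ 1, adopts the app.
Round 3 — checking thresholds:
  Lee: 2 of 3 neighbours < 3, below threshold.
  Omar: 3 of 4 neighbours ≥ 3, adopts the app.
Round 4 — checking thresholds:
  Lee: 3 of 3 neighbours ≥ 3, adopts the app.
Round 5 — no new adoptions; cascade stops.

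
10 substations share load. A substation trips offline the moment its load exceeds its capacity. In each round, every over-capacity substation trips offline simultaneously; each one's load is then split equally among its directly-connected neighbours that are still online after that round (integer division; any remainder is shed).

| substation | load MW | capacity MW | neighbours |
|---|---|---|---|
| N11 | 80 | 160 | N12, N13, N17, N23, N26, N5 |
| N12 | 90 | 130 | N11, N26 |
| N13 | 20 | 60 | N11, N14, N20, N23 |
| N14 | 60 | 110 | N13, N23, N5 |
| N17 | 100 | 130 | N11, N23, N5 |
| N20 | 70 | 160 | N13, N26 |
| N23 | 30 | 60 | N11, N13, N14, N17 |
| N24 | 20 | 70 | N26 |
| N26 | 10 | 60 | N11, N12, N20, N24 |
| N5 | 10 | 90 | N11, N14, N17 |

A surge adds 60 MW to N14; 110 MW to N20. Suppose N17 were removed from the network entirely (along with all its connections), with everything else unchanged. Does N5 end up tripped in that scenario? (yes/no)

With N17 removed:
Round 1 — N14 at 120 > 110; N20 at 180 > 160. N14, N20 trip offline.
  N14 sheds 120 MW to N13, N23, N5: 40 each.
    N13: 20+40 = 60 ≤ 60
    N23: 30+40 = 70 > 60
    N5: 10+40 = 50 ≤ 90
  N20 sheds 180 MW to N13, N26: 90 each.
    N13: 60+90 = 150 > 60
    N26: 10+90 = 100 > 60
Round 2 — N13, N23, N26 trip offline.
  N13 sheds 150 MW to N11: 150 each.
    N11: 80+150 = 230 > 160
  N23 sheds 70 MW to N11: 70 each.
    N11: 230+70 = 300 > 160
  N26 sheds 100 MW to N11, N12, N24: 33 each (1 lost).
    N11: 300+33 = 333 > 160
    N12: 90+33 = 123 ≤ 130
    N24: 20+33 = 53 ≤ 70
Round 3 — N11 trips offline.
  N11 sheds 333 MW to N12, N5: 166 each (1 lost).
    N12: 123+166 = 289 > 130
    N5: 50+166 = 216 > 90
Round 4 — N12, N5 trip offline.
  N12 sheds 289 MW: no online neighbours, lost.
  N5 sheds 216 MW: no online neighbours, lost.
No further trips.

yes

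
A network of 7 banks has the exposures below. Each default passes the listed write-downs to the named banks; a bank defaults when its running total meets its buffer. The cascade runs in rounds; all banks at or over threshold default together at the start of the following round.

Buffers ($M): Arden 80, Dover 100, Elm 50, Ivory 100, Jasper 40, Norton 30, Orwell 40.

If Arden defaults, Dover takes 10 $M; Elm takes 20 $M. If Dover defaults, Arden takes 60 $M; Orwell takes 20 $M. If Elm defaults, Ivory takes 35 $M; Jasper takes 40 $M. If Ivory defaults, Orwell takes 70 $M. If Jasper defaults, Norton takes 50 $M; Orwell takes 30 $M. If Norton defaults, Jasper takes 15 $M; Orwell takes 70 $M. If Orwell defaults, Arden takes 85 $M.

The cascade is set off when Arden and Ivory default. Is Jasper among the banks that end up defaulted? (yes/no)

Round 1 — Arden, Ivory default (initial).
  Dover: +10 → 10 < 100
  Elm: +20 → 20 < 50
  Orwell: +70 → 70 ≥ 40
Round 2 — Orwell defaults.
No further defaults.

no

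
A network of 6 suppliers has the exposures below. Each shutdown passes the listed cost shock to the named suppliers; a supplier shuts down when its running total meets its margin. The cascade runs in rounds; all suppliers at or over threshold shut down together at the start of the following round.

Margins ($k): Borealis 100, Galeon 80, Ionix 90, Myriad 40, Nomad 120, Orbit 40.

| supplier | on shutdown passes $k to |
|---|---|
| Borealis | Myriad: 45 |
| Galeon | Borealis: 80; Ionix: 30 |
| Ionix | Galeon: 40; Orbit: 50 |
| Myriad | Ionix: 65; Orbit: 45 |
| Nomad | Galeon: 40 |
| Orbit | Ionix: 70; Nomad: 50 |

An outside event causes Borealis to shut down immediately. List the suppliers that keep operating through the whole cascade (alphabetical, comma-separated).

Galeon, Nomad

Round 1 — Borealis shuts down (initial).
  Myriad: +45 → 45 ≥ 40
Round 2 — Myriad shuts down.
  Ionix: +65 → 65 < 90
  Orbit: +45 → 45 ≥ 40
Round 3 — Orbit shuts down.
  Ionix: +70 → 135 ≥ 90
  Nomad: +50 → 50 < 120
Round 4 — Ionix shuts down.
  Galeon: +40 → 40 < 80
No further shutdowns.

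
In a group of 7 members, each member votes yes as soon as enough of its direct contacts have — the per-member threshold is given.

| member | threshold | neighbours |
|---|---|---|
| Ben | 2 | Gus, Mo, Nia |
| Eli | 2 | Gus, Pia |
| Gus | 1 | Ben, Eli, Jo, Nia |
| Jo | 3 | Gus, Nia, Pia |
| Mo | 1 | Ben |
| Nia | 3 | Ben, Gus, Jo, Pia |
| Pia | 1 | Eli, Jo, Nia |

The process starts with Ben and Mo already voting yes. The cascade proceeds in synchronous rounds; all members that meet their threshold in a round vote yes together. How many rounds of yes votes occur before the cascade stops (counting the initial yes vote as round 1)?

2

Round 1 — Ben, Mo vote yes (initial).
Round 2 — checking thresholds:
  Gus: 1 of 4 neighbours ≥ 1, votes yes.
  Nia: 1 of 4 neighbours < 3, holds.
Round 3 — no new yes votes; cascade stops.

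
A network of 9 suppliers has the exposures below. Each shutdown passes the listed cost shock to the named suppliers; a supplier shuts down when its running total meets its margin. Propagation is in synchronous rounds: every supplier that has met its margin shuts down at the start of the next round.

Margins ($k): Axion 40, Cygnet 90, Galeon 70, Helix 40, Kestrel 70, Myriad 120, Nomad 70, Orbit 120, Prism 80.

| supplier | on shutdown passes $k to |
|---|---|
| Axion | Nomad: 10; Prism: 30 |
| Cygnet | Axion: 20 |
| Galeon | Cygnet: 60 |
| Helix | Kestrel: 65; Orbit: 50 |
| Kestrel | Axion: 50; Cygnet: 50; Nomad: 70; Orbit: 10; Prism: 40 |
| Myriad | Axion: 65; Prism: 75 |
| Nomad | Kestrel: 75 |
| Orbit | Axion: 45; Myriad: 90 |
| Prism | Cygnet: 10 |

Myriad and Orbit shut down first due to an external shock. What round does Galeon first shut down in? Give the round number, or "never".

never

Round 1 — Myriad, Orbit shut down (initial).
  Axion: +65+45 → 110 ≥ 40
  Prism: +75 → 75 < 80
Round 2 — Axion shuts down.
  Nomad: +10 → 10 < 70
  Prism: +30 → 105 ≥ 80
Round 3 — Prism shuts down.
  Cygnet: +10 → 10 < 90
No further shutdowns.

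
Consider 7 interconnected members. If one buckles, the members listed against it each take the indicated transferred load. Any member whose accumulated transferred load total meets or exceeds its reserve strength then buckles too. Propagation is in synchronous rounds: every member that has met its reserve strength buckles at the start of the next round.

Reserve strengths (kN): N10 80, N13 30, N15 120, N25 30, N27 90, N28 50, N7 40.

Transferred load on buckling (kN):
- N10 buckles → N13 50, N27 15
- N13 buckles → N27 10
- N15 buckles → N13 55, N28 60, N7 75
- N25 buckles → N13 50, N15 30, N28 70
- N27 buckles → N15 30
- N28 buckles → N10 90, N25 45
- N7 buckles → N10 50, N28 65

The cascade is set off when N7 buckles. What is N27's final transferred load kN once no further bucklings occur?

25

Round 1 — N7 buckles (initial).
  N10: +50 → 50 < 80
  N28: +65 → 65 ≥ 50
Round 2 — N28 buckles.
  N10: +90 → 140 ≥ 80
  N25: +45 → 45 ≥ 30
Round 3 — N10, N25 buckle.
  N13: +50+50 → 100 ≥ 30
  N15: +30 → 30 < 120
  N27: +15 → 15 < 90
Round 4 — N13 buckles.
  N27: +10 → 25 < 90
No further bucklings.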